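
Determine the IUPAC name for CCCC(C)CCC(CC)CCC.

The longest carbon chain is 10 atoms: the parent is decane.
Number the chain so that the locant sets are identical either way, so the alphabetically earlier ethyl substituent takes the lower locant (4 rather than 7).
This places an ethyl group at C-4; a methyl group at C-7.
The substituents are ordered alphabetically, ignoring any di-/tri- multipliers.
Putting it together: 4-ethyl-7-methyldecane.

4-ethyl-7-methyldecane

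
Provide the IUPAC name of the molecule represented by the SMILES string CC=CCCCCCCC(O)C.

undec-9-en-2-ol

The longest chain bearing the –OH group and the multiple bond is 11 carbons long (undecane).
The highest-priority functional group is an alcohol (–OH), so the name ends in -ol.
There is one C=C double bond, indicated by the ending -ene.
Choose the numbering such that numbering from this end puts the hydroxyl group at C-2 rather than C-10.
With this numbering: the hydroxyl at C-2; the double bond between C-9 and C-10.
Assembling the pieces gives undec-9-en-2-ol.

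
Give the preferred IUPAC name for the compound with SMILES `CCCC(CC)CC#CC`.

The longest chain bearing the multiple bond is 8 carbons long (octane).
A C≡C triple bond in the chain gives the infix -yne-.
Number the chain so that numbering from this end puts the triple bond at C-2 rather than C-6.
That gives the triple bond between C-2 and C-3; an ethyl group at C-5.
Putting it together: 5-ethyloct-2-yne.

5-ethyloct-2-yne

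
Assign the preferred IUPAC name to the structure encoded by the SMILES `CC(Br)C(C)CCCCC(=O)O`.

7-bromo-6-methyloctanoic acid

Counting along the main chain through the –COOH group gives 8 carbons: the parent is octane.
The highest-priority functional group is a carboxylic acid (terminal –COOH), so the name ends in -oic acid.
The numbering direction is chosen so that the carboxylic acid carbon is C-1 by definition.
This places a bromo group at C-7; a methyl group at C-6.
Prefixes are listed alphabetically: bromo, methyl.
The name is 7-bromo-6-methyloctanoic acid.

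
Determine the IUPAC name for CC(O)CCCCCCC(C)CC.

Counting along the main chain through the –OH group gives 11 carbons: the parent is undecane.
The principal characteristic group is an alcohol (–OH), named with the suffix -ol.
The numbering direction is chosen so that numbering from this end puts the hydroxyl group at C-2 rather than C-10.
This places the hydroxyl at C-2; a methyl group at C-9.
Assembling the pieces gives 9-methylundecan-2-ol.

9-methylundecan-2-ol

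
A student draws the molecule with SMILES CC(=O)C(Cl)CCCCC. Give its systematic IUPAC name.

3-chlorooctan-2-one

The longest carbon chain that includes the carbonyl has 8 carbons, so the parent hydride is octane.
The principal characteristic group is a ketone (C=O on an internal carbon), named with the suffix -one.
Number the chain so that numbering from this end puts the carbonyl group at C-2 rather than C-7.
This places the carbonyl at C-2; a chloro group at C-3.
The name is 3-chlorooctan-2-one.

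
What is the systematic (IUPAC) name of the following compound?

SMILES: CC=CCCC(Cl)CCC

6-chloronon-2-ene

The longest carbon chain that includes the multiple bond has 9 carbons, so the parent hydride is nonane.
The chain contains a C=C double bond, so the unsaturation ending is -ene.
Choose the numbering such that numbering from this end puts the double bond at C-2 rather than C-7.
This places the double bond between C-2 and C-3; a chloro group at C-6.
The name is 6-chloronon-2-ene.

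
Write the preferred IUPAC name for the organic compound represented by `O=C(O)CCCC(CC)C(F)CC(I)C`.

Counting along the main chain through the –COOH group gives 9 carbons: the parent is nonane.
The principal characteristic group is a carboxylic acid (terminal –COOH), named with the suffix -oic acid.
Choose the numbering such that the carboxylic acid carbon is C-1 by definition.
This places an ethyl group at C-5; a fluoro group at C-6; an iodo group at C-8.
The substituents are ordered alphabetically, ignoring any di-/tri- multipliers.
The name is 5-ethyl-6-fluoro-8-iodononanoic acid.

5-ethyl-6-fluoro-8-iodononanoic acid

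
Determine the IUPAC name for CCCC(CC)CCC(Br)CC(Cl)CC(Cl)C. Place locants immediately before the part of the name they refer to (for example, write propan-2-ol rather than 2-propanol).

The longest continuous carbon chain has 12 atoms, so the parent hydride is dodecane.
The numbering direction is chosen so that the substituent locant set {2,4,6,9} is lower than {4,7,9,11} at the first point of difference.
This places a bromo group at C-6; chloro groups at C-2 and C-4; an ethyl group at C-9.
Prefixes are listed alphabetically: bromo, chloro, ethyl.
The name is 6-bromo-2,4-dichloro-9-ethyldodecane.

6-bromo-2,4-dichloro-9-ethyldodecane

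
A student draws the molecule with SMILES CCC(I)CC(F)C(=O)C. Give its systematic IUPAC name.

3-fluoro-5-iodoheptan-2-one

The longest carbon chain that includes the carbonyl has 7 carbons, so the parent hydride is heptane.
The highest-priority functional group is a ketone (C=O on an internal carbon), so the name ends in -one.
Number the chain so that numbering from this end puts the carbonyl group at C-2 rather than C-6.
With this numbering: the carbonyl at C-2; a fluoro group at C-3; an iodo group at C-5.
Substituent prefixes are cited in alphabetical order (multiplying prefixes like di-/tri- are ignored for ordering).
Assembling the pieces gives 3-fluoro-5-iodoheptan-2-one.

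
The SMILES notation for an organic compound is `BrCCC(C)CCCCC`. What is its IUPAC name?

1-bromo-3-methyloctane

The parent chain contains 8 carbons (octane).
Choose the numbering such that the substituent locant set {1,3} is lower than {6,8} at the first point of difference.
This places a bromo group at C-1; a methyl group at C-3.
The substituents are ordered alphabetically, ignoring any di-/tri- multipliers.
Putting it together: 1-bromo-3-methyloctane.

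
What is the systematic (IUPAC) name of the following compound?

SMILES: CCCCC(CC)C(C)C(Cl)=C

2-chloro-4-ethyl-3-methyloct-1-ene

The longest carbon chain that includes the multiple bond has 8 carbons, so the parent hydride is octane.
The chain contains a C=C double bond, so the unsaturation ending is -ene.
Number the chain so that numbering from this end puts the double bond at C-1 rather than C-7.
With this numbering: the double bond between C-1 and C-2; a chloro group at C-2; an ethyl group at C-4; a methyl group at C-3.
The substituents are ordered alphabetically, ignoring any di-/tri- multipliers.
The name is 2-chloro-4-ethyl-3-methyloct-1-ene.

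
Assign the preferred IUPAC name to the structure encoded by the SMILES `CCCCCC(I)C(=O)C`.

3-iodooctan-2-one

The longest carbon chain that includes the carbonyl has 8 carbons, so the parent hydride is octane.
A ketone (C=O on an internal carbon) is the principal characteristic group, giving the suffix -one.
Choose the numbering such that numbering from this end puts the carbonyl group at C-2 rather than C-7.
This places the carbonyl at C-2; an iodo group at C-3.
The name is 3-iodooctan-2-one.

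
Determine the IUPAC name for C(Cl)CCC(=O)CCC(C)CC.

1-chloro-7-methylnonan-4-one

Counting along the main chain through the carbonyl gives 9 carbons: the parent is nonane.
The principal characteristic group is a ketone (C=O on an internal carbon), named with the suffix -one.
Choose the numbering such that numbering from this end puts the carbonyl group at C-4 rather than C-6.
That gives the carbonyl at C-4; a chloro group at C-1; a methyl group at C-7.
The substituents are ordered alphabetically, ignoring any di-/tri- multipliers.
The name is 1-chloro-7-methylnonan-4-one.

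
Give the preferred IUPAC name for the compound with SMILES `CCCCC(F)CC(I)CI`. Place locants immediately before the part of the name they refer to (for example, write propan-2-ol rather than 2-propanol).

4-fluoro-1,2-diiodooctane

The longest continuous carbon chain has 8 atoms, so the parent hydride is octane.
Number the chain so that the substituent locant set {1,2,4} is lower than {5,7,8} at the first point of difference.
This places a fluoro group at C-4; iodo groups at C-1 and C-2.
Prefixes are listed alphabetically: fluoro, iodo.
Assembling the pieces gives 4-fluoro-1,2-diiodooctane.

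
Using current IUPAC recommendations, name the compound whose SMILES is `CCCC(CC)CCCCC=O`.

The longest carbon chain that includes the –CHO group has 9 carbons, so the parent hydride is nonane.
The highest-priority functional group is an aldehyde (terminal –CHO), so the name ends in -al.
The numbering direction is chosen so that the aldehyde carbon is C-1 by definition.
With this numbering: an ethyl group at C-6.
Assembling the pieces gives 6-ethylnonanal.

6-ethylnonanal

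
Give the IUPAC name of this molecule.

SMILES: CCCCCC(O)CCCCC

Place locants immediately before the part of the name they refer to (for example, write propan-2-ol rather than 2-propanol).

The longest carbon chain that includes the –OH group has 11 carbons, so the parent hydride is undecane.
The principal characteristic group is an alcohol (–OH), named with the suffix -ol.
The molecule is symmetric, so either numbering direction gives the same locants.
This places the hydroxyl at C-6.
Assembling the pieces gives undecan-6-ol.

undecan-6-ol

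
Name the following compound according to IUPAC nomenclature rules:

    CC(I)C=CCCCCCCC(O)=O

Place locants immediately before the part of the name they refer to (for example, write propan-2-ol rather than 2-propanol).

Counting along the main chain through the –COOH group and the multiple bond gives 11 carbons: the parent is undecane.
A carboxylic acid (terminal –COOH) is the principal characteristic group, giving the suffix -oic acid.
A C=C double bond in the chain gives the infix -ene-.
Choose the numbering such that the carboxylic acid carbon is C-1 by definition.
This places the double bond between C-8 and C-9; an iodo group at C-10.
Putting it together: 10-iodoundec-8-enoic acid.

10-iodoundec-8-enoic acid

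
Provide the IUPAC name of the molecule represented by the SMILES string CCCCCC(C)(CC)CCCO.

The longest chain bearing the –OH group is 9 carbons long (nonane).
The principal characteristic group is an alcohol (–OH), named with the suffix -ol.
Number the chain so that numbering from this end puts the hydroxyl group at C-1 rather than C-9.
This places the hydroxyl at C-1; an ethyl group at C-4; a methyl group at C-4.
Substituent prefixes are cited in alphabetical order (multiplying prefixes like di-/tri- are ignored for ordering).
The name is 4-ethyl-4-methylnonan-1-ol.

4-ethyl-4-methylnonan-1-ol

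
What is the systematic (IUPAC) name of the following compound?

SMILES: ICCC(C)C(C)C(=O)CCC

The longest carbon chain that includes the carbonyl has 8 carbons, so the parent hydride is octane.
The highest-priority functional group is a ketone (C=O on an internal carbon), so the name ends in -one.
Choose the numbering such that numbering from this end puts the carbonyl group at C-4 rather than C-5.
That gives the carbonyl at C-4; an iodo group at C-8; methyl groups at C-5 and C-6.
Prefixes are listed alphabetically: iodo, methyl.
Putting it together: 8-iodo-5,6-dimethyloctan-4-one.

8-iodo-5,6-dimethyloctan-4-one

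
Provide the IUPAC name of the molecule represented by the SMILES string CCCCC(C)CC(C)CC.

The longest carbon chain is 9 atoms: the parent is nonane.
The numbering direction is chosen so that the substituent locant set {3,5} is lower than {5,7} at the first point of difference.
This places methyl groups at C-3 and C-5.
The name is 3,5-dimethylnonane.

3,5-dimethylnonane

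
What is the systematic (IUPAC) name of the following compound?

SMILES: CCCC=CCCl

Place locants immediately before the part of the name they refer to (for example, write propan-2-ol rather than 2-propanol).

1-chlorohex-2-ene

Counting along the main chain through the multiple bond gives 6 carbons: the parent is hexane.
A C=C double bond in the chain gives the infix -ene-.
Choose the numbering such that numbering from this end puts the double bond at C-2 rather than C-4.
That gives the double bond between C-2 and C-3; a chloro group at C-1.
Putting it together: 1-chlorohex-2-ene.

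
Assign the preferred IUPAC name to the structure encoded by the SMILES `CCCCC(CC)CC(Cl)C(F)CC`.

The parent chain contains 10 carbons (decane).
The numbering direction is chosen so that the substituent locant set {3,4,6} is lower than {5,7,8} at the first point of difference.
That gives a chloro group at C-4; an ethyl group at C-6; a fluoro group at C-3.
Prefixes are listed alphabetically: chloro, ethyl, fluoro.
The name is 4-chloro-6-ethyl-3-fluorodecane.

4-chloro-6-ethyl-3-fluorodecane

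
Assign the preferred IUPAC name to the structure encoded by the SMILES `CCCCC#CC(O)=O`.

hept-2-ynoic acid

The longest carbon chain that includes the –COOH group and the multiple bond has 7 carbons, so the parent hydride is heptane.
A carboxylic acid (terminal –COOH) is the principal characteristic group, giving the suffix -oic acid.
There is one C≡C triple bond, indicated by the ending -yne.
Number the chain so that the carboxylic acid carbon is C-1 by definition.
That gives the triple bond between C-2 and C-3.
Putting it together: hept-2-ynoic acid.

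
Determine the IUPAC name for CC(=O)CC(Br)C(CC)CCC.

4-bromo-5-ethyloctan-2-one

Counting along the main chain through the carbonyl gives 8 carbons: the parent is octane.
The principal characteristic group is a ketone (C=O on an internal carbon), named with the suffix -one.
Choose the numbering such that numbering from this end puts the carbonyl group at C-2 rather than C-7.
This places the carbonyl at C-2; a bromo group at C-4; an ethyl group at C-5.
Prefixes are listed alphabetically: bromo, ethyl.
The name is 4-bromo-5-ethyloctan-2-one.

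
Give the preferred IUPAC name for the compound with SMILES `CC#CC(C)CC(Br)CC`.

6-bromo-4-methyloct-2-yne

Counting along the main chain through the multiple bond gives 8 carbons: the parent is octane.
A C≡C triple bond in the chain gives the infix -yne-.
Choose the numbering such that numbering from this end puts the triple bond at C-2 rather than C-6.
This places the triple bond between C-2 and C-3; a bromo group at C-6; a methyl group at C-4.
The substituents are ordered alphabetically, ignoring any di-/tri- multipliers.
Assembling the pieces gives 6-bromo-4-methyloct-2-yne.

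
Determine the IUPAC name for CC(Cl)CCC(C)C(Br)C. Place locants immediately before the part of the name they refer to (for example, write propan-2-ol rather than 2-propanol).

2-bromo-6-chloro-3-methylheptane

The longest continuous carbon chain has 7 atoms, so the parent hydride is heptane.
The numbering direction is chosen so that the substituent locant set {2,3,6} is lower than {2,5,6} at the first point of difference.
That gives a bromo group at C-2; a chloro group at C-6; a methyl group at C-3.
The substituents are ordered alphabetically, ignoring any di-/tri- multipliers.
The name is 2-bromo-6-chloro-3-methylheptane.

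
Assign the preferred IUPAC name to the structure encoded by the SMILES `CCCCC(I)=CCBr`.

1-bromo-3-iodohept-2-ene

The longest carbon chain that includes the multiple bond has 7 carbons, so the parent hydride is heptane.
A C=C double bond in the chain gives the infix -ene-.
Number the chain so that numbering from this end puts the double bond at C-2 rather than C-5.
That gives the double bond between C-2 and C-3; a bromo group at C-1; an iodo group at C-3.
The substituents are ordered alphabetically, ignoring any di-/tri- multipliers.
Assembling the pieces gives 1-bromo-3-iodohept-2-ene.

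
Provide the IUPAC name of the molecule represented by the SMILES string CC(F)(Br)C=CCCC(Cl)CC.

Counting along the main chain through the multiple bond gives 9 carbons: the parent is nonane.
The chain contains a C=C double bond, so the unsaturation ending is -ene.
Number the chain so that numbering from this end puts the double bond at C-3 rather than C-6.
With this numbering: the double bond between C-3 and C-4; a bromo group at C-2; a chloro group at C-7; a fluoro group at C-2.
Substituent prefixes are cited in alphabetical order (multiplying prefixes like di-/tri- are ignored for ordering).
The name is 2-bromo-7-chloro-2-fluoronon-3-ene.

2-bromo-7-chloro-2-fluoronon-3-ene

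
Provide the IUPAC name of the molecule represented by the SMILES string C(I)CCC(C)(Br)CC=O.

The longest chain bearing the –CHO group is 6 carbons long (hexane).
An aldehyde (terminal –CHO) is the principal characteristic group, giving the suffix -al.
The numbering direction is chosen so that the aldehyde carbon is C-1 by definition.
That gives a bromo group at C-3; an iodo group at C-6; a methyl group at C-3.
The substituents are ordered alphabetically, ignoring any di-/tri- multipliers.
Assembling the pieces gives 3-bromo-6-iodo-3-methylhexanal.

3-bromo-6-iodo-3-methylhexanal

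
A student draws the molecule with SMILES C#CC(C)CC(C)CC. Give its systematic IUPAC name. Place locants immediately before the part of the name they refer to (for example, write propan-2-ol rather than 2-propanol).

3,5-dimethylhept-1-yne

Counting along the main chain through the multiple bond gives 7 carbons: the parent is heptane.
There is one C≡C triple bond, indicated by the ending -yne.
The numbering direction is chosen so that numbering from this end puts the triple bond at C-1 rather than C-6.
This places the triple bond between C-1 and C-2; methyl groups at C-3 and C-5.
Assembling the pieces gives 3,5-dimethylhept-1-yne.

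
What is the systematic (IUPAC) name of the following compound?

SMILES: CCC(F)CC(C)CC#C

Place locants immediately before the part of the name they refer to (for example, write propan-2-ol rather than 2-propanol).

Counting along the main chain through the multiple bond gives 8 carbons: the parent is octane.
A C≡C triple bond in the chain gives the infix -yne-.
The numbering direction is chosen so that numbering from this end puts the triple bond at C-1 rather than C-7.
That gives the triple bond between C-1 and C-2; a fluoro group at C-6; a methyl group at C-4.
Prefixes are listed alphabetically: fluoro, methyl.
Assembling the pieces gives 6-fluoro-4-methyloct-1-yne.

6-fluoro-4-methyloct-1-yne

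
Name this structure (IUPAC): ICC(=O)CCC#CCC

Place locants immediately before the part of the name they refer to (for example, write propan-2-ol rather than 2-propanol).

1-iodooct-5-yn-2-one

The longest chain bearing the carbonyl and the multiple bond is 8 carbons long (octane).
The principal characteristic group is a ketone (C=O on an internal carbon), named with the suffix -one.
There is one C≡C triple bond, indicated by the ending -yne.
Choose the numbering such that numbering from this end puts the carbonyl group at C-2 rather than C-7.
With this numbering: the carbonyl at C-2; the triple bond between C-5 and C-6; an iodo group at C-1.
The name is 1-iodooct-5-yn-2-one.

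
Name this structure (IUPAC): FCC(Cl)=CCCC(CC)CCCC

2-chloro-6-ethyl-1-fluorodec-2-ene

The longest carbon chain that includes the multiple bond has 10 carbons, so the parent hydride is decane.
A C=C double bond in the chain gives the infix -ene-.
Number the chain so that numbering from this end puts the double bond at C-2 rather than C-8.
This places the double bond between C-2 and C-3; a chloro group at C-2; an ethyl group at C-6; a fluoro group at C-1.
Substituent prefixes are cited in alphabetical order (multiplying prefixes like di-/tri- are ignored for ordering).
Assembling the pieces gives 2-chloro-6-ethyl-1-fluorodec-2-ene.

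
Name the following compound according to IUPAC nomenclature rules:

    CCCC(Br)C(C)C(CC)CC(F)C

The longest continuous carbon chain has 9 atoms, so the parent hydride is nonane.
Choose the numbering such that the substituent locant set {2,4,5,6} is lower than {4,5,6,8} at the first point of difference.
This places a bromo group at C-6; an ethyl group at C-4; a fluoro group at C-2; a methyl group at C-5.
Prefixes are listed alphabetically: bromo, ethyl, fluoro, methyl.
Putting it together: 6-bromo-4-ethyl-2-fluoro-5-methylnonane.

6-bromo-4-ethyl-2-fluoro-5-methylnonane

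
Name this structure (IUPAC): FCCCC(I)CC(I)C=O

The longest carbon chain that includes the –CHO group has 7 carbons, so the parent hydride is heptane.
The principal characteristic group is an aldehyde (terminal –CHO), named with the suffix -al.
The numbering direction is chosen so that the aldehyde carbon is C-1 by definition.
That gives a fluoro group at C-7; iodo groups at C-2 and C-4.
Substituent prefixes are cited in alphabetical order (multiplying prefixes like di-/tri- are ignored for ordering).
The name is 7-fluoro-2,4-diiodoheptanal.

7-fluoro-2,4-diiodoheptanal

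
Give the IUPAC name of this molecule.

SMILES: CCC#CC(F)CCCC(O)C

6-fluorodec-7-yn-2-ol

The longest carbon chain that includes the –OH group and the multiple bond has 10 carbons, so the parent hydride is decane.
The highest-priority functional group is an alcohol (–OH), so the name ends in -ol.
A C≡C triple bond in the chain gives the infix -yne-.
Number the chain so that numbering from this end puts the hydroxyl group at C-2 rather than C-9.
That gives the hydroxyl at C-2; the triple bond between C-7 and C-8; a fluoro group at C-6.
The name is 6-fluorodec-7-yn-2-ol.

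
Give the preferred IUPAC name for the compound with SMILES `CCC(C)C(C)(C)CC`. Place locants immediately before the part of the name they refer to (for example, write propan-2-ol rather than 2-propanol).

3,3,4-trimethylhexane

The longest carbon chain is 6 atoms: the parent is hexane.
The numbering direction is chosen so that the substituent locant set {3,3,4} is lower than {3,4,4} at the first point of difference.
With this numbering: methyl groups at C-3 (×2) and C-4.
Putting it together: 3,3,4-trimethylhexane.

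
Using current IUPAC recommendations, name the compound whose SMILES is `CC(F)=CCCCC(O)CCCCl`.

1-chloro-9-fluorodec-8-en-4-ol

Counting along the main chain through the –OH group and the multiple bond gives 10 carbons: the parent is decane.
The principal characteristic group is an alcohol (–OH), named with the suffix -ol.
A C=C double bond in the chain gives the infix -ene-.
The numbering direction is chosen so that numbering from this end puts the hydroxyl group at C-4 rather than C-7.
That gives the hydroxyl at C-4; the double bond between C-8 and C-9; a chloro group at C-1; a fluoro group at C-9.
Prefixes are listed alphabetically: chloro, fluoro.
Assembling the pieces gives 1-chloro-9-fluorodec-8-en-4-ol.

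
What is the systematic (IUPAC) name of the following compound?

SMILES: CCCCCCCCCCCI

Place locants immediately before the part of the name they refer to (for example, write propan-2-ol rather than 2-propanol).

The longest continuous carbon chain has 11 atoms, so the parent hydride is undecane.
Number the chain so that the substituent locant set {1} is lower than {11} at the first point of difference.
That gives an iodo group at C-1.
Putting it together: 1-iodoundecane.

1-iodoundecane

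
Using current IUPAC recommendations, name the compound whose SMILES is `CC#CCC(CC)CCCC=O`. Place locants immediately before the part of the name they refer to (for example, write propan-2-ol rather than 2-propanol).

5-ethylnon-7-ynal

The longest chain bearing the –CHO group and the multiple bond is 9 carbons long (nonane).
An aldehyde (terminal –CHO) is the principal characteristic group, giving the suffix -al.
There is one C≡C triple bond, indicated by the ending -yne.
The numbering direction is chosen so that the aldehyde carbon is C-1 by definition.
That gives the triple bond between C-7 and C-8; an ethyl group at C-5.
The name is 5-ethylnon-7-ynal.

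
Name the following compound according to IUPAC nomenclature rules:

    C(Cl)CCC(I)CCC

1-chloro-4-iodoheptane

The parent chain contains 7 carbons (heptane).
Number the chain so that the substituent locant set {1,4} is lower than {4,7} at the first point of difference.
That gives a chloro group at C-1; an iodo group at C-4.
The substituents are ordered alphabetically, ignoring any di-/tri- multipliers.
Putting it together: 1-chloro-4-iodoheptane.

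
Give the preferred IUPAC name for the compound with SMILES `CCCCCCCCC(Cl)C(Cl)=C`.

Counting along the main chain through the multiple bond gives 11 carbons: the parent is undecane.
The chain contains a C=C double bond, so the unsaturation ending is -ene.
The numbering direction is chosen so that numbering from this end puts the double bond at C-1 rather than C-10.
That gives the double bond between C-1 and C-2; chloro groups at C-2 and C-3.
Putting it together: 2,3-dichloroundec-1-ene.

2,3-dichloroundec-1-ene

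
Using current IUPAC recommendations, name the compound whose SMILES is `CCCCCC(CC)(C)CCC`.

The longest continuous carbon chain has 9 atoms, so the parent hydride is nonane.
Number the chain so that the substituent locant set {4,4} is lower than {6,6} at the first point of difference.
With this numbering: an ethyl group at C-4; a methyl group at C-4.
Substituent prefixes are cited in alphabetical order (multiplying prefixes like di-/tri- are ignored for ordering).
Assembling the pieces gives 4-ethyl-4-methylnonane.

4-ethyl-4-methylnonane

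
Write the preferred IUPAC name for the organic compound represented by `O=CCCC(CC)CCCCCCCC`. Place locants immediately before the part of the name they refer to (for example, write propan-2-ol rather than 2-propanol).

The longest chain bearing the –CHO group is 12 carbons long (dodecane).
An aldehyde (terminal –CHO) is the principal characteristic group, giving the suffix -al.
Choose the numbering such that the aldehyde carbon is C-1 by definition.
That gives an ethyl group at C-4.
Putting it together: 4-ethyldodecanal.

4-ethyldodecanal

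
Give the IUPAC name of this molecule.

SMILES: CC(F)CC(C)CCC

The longest continuous carbon chain has 7 atoms, so the parent hydride is heptane.
Choose the numbering such that the substituent locant set {2,4} is lower than {4,6} at the first point of difference.
With this numbering: a fluoro group at C-2; a methyl group at C-4.
Substituent prefixes are cited in alphabetical order (multiplying prefixes like di-/tri- are ignored for ordering).
Assembling the pieces gives 2-fluoro-4-methylheptane.

2-fluoro-4-methylheptane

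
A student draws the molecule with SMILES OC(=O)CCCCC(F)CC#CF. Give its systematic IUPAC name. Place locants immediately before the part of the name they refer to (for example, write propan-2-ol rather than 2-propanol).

Counting along the main chain through the –COOH group and the multiple bond gives 9 carbons: the parent is nonane.
A carboxylic acid (terminal –COOH) is the principal characteristic group, giving the suffix -oic acid.
The chain contains a C≡C triple bond, so the unsaturation ending is -yne.
Choose the numbering such that the carboxylic acid carbon is C-1 by definition.
This places the triple bond between C-8 and C-9; fluoro groups at C-6 and C-9.
Putting it together: 6,9-difluoronon-8-ynoic acid.

6,9-difluoronon-8-ynoic acid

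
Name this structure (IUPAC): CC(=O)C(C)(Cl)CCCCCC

3-chloro-3-methylnonan-2-one

The longest carbon chain that includes the carbonyl has 9 carbons, so the parent hydride is nonane.
The highest-priority functional group is a ketone (C=O on an internal carbon), so the name ends in -one.
The numbering direction is chosen so that numbering from this end puts the carbonyl group at C-2 rather than C-8.
This places the carbonyl at C-2; a chloro group at C-3; a methyl group at C-3.
The substituents are ordered alphabetically, ignoring any di-/tri- multipliers.
The name is 3-chloro-3-methylnonan-2-one.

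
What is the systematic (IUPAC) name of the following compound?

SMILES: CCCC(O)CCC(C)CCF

9-fluoro-7-methylnonan-4-ol

The longest carbon chain that includes the –OH group has 9 carbons, so the parent hydride is nonane.
An alcohol (–OH) is the principal characteristic group, giving the suffix -ol.
Number the chain so that numbering from this end puts the hydroxyl group at C-4 rather than C-6.
That gives the hydroxyl at C-4; a fluoro group at C-9; a methyl group at C-7.
Prefixes are listed alphabetically: fluoro, methyl.
Putting it together: 9-fluoro-7-methylnonan-4-ol.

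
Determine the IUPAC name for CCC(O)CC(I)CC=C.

The longest chain bearing the –OH group and the multiple bond is 8 carbons long (octane).
The highest-priority functional group is an alcohol (–OH), so the name ends in -ol.
The chain contains a C=C double bond, so the unsaturation ending is -ene.
Choose the numbering such that numbering from this end puts the hydroxyl group at C-3 rather than C-6.
With this numbering: the hydroxyl at C-3; the double bond between C-7 and C-8; an iodo group at C-5.
Assembling the pieces gives 5-iodooct-7-en-3-ol.

5-iodooct-7-en-3-ol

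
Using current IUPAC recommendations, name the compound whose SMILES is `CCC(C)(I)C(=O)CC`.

4-iodo-4-methylhexan-3-one

Counting along the main chain through the carbonyl gives 6 carbons: the parent is hexane.
A ketone (C=O on an internal carbon) is the principal characteristic group, giving the suffix -one.
The numbering direction is chosen so that numbering from this end puts the carbonyl group at C-3 rather than C-4.
This places the carbonyl at C-3; an iodo group at C-4; a methyl group at C-4.
Substituent prefixes are cited in alphabetical order (multiplying prefixes like di-/tri- are ignored for ordering).
Assembling the pieces gives 4-iodo-4-methylhexan-3-one.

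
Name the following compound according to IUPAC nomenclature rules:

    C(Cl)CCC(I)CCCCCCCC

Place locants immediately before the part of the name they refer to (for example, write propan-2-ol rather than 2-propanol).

The longest carbon chain is 12 atoms: the parent is dodecane.
The numbering direction is chosen so that the substituent locant set {1,4} is lower than {9,12} at the first point of difference.
This places a chloro group at C-1; an iodo group at C-4.
Substituent prefixes are cited in alphabetical order (multiplying prefixes like di-/tri- are ignored for ordering).
The name is 1-chloro-4-iodododecane.

1-chloro-4-iodododecane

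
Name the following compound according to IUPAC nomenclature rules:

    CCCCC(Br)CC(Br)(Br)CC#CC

The longest chain bearing the multiple bond is 11 carbons long (undecane).
A C≡C triple bond in the chain gives the infix -yne-.
Number the chain so that numbering from this end puts the triple bond at C-2 rather than C-9.
This places the triple bond between C-2 and C-3; bromo groups at C-5 (×2) and C-7.
Putting it together: 5,5,7-tribromoundec-2-yne.

5,5,7-tribromoundec-2-yne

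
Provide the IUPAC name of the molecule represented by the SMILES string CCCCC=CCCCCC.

undec-5-ene

The longest chain bearing the multiple bond is 11 carbons long (undecane).
A C=C double bond in the chain gives the infix -ene-.
The numbering direction is chosen so that numbering from this end puts the double bond at C-5 rather than C-6.
This places the double bond between C-5 and C-6.
Assembling the pieces gives undec-5-ene.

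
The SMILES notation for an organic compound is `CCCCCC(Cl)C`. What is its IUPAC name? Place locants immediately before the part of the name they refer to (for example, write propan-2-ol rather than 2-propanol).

2-chloroheptane

The longest carbon chain is 7 atoms: the parent is heptane.
The numbering direction is chosen so that the substituent locant set {2} is lower than {6} at the first point of difference.
This places a chloro group at C-2.
Putting it together: 2-chloroheptane.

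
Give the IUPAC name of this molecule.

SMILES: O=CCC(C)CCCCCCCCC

3-methyldodecanal

The longest chain bearing the –CHO group is 12 carbons long (dodecane).
The principal characteristic group is an aldehyde (terminal –CHO), named with the suffix -al.
Number the chain so that the aldehyde carbon is C-1 by definition.
With this numbering: a methyl group at C-3.
Assembling the pieces gives 3-methyldodecanal.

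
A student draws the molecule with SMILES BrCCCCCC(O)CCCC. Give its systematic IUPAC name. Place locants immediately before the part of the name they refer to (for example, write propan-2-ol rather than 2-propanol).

10-bromodecan-5-ol

The longest carbon chain that includes the –OH group has 10 carbons, so the parent hydride is decane.
The highest-priority functional group is an alcohol (–OH), so the name ends in -ol.
The numbering direction is chosen so that numbering from this end puts the hydroxyl group at C-5 rather than C-6.
That gives the hydroxyl at C-5; a bromo group at C-10.
Putting it together: 10-bromodecan-5-ol.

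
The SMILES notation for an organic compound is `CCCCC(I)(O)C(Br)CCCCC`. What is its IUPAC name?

The longest carbon chain that includes the –OH group has 11 carbons, so the parent hydride is undecane.
The highest-priority functional group is an alcohol (–OH), so the name ends in -ol.
Number the chain so that numbering from this end puts the hydroxyl group at C-5 rather than C-7.
That gives the hydroxyl at C-5; a bromo group at C-6; an iodo group at C-5.
Prefixes are listed alphabetically: bromo, iodo.
Assembling the pieces gives 6-bromo-5-iodoundecan-5-ol.

6-bromo-5-iodoundecan-5-ol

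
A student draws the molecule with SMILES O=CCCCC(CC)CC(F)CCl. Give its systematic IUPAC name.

8-chloro-5-ethyl-7-fluorooctanal

The longest carbon chain that includes the –CHO group has 8 carbons, so the parent hydride is octane.
The highest-priority functional group is an aldehyde (terminal –CHO), so the name ends in -al.
The numbering direction is chosen so that the aldehyde carbon is C-1 by definition.
This places a chloro group at C-8; an ethyl group at C-5; a fluoro group at C-7.
Substituent prefixes are cited in alphabetical order (multiplying prefixes like di-/tri- are ignored for ordering).
The name is 8-chloro-5-ethyl-7-fluorooctanal.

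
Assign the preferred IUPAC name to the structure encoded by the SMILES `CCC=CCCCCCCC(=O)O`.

undec-8-enoic acid

The longest carbon chain that includes the –COOH group and the multiple bond has 11 carbons, so the parent hydride is undecane.
The highest-priority functional group is a carboxylic acid (terminal –COOH), so the name ends in -oic acid.
The chain contains a C=C double bond, so the unsaturation ending is -ene.
Number the chain so that the carboxylic acid carbon is C-1 by definition.
This places the double bond between C-8 and C-9.
Assembling the pieces gives undec-8-enoic acid.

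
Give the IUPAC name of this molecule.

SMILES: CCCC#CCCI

Counting along the main chain through the multiple bond gives 7 carbons: the parent is heptane.
The chain contains a C≡C triple bond, so the unsaturation ending is -yne.
Choose the numbering such that numbering from this end puts the triple bond at C-3 rather than C-4.
This places the triple bond between C-3 and C-4; an iodo group at C-1.
Assembling the pieces gives 1-iodohept-3-yne.

1-iodohept-3-yne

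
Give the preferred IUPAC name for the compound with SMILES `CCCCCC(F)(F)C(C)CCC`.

The longest continuous carbon chain has 10 atoms, so the parent hydride is decane.
The numbering direction is chosen so that the substituent locant set {4,5,5} is lower than {6,6,7} at the first point of difference.
That gives two fluoro groups at C-5; a methyl group at C-4.
Prefixes are listed alphabetically: fluoro, methyl.
Assembling the pieces gives 5,5-difluoro-4-methyldecane.

5,5-difluoro-4-methyldecane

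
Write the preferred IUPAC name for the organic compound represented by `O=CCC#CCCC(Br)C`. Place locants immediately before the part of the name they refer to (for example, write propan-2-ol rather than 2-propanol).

Counting along the main chain through the –CHO group and the multiple bond gives 8 carbons: the parent is octane.
The highest-priority functional group is an aldehyde (terminal –CHO), so the name ends in -al.
The chain contains a C≡C triple bond, so the unsaturation ending is -yne.
Choose the numbering such that the aldehyde carbon is C-1 by definition.
This places the triple bond between C-3 and C-4; a bromo group at C-7.
Putting it together: 7-bromooct-3-ynal.

7-bromooct-3-ynal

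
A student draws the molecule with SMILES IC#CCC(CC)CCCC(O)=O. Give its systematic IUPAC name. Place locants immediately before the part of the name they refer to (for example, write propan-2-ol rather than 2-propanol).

5-ethyl-8-iodooct-7-ynoic acid

The longest carbon chain that includes the –COOH group and the multiple bond has 8 carbons, so the parent hydride is octane.
The highest-priority functional group is a carboxylic acid (terminal –COOH), so the name ends in -oic acid.
There is one C≡C triple bond, indicated by the ending -yne.
Choose the numbering such that the carboxylic acid carbon is C-1 by definition.
With this numbering: the triple bond between C-7 and C-8; an ethyl group at C-5; an iodo group at C-8.
Substituent prefixes are cited in alphabetical order (multiplying prefixes like di-/tri- are ignored for ordering).
Assembling the pieces gives 5-ethyl-8-iodooct-7-ynoic acid.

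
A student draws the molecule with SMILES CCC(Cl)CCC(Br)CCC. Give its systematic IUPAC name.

6-bromo-3-chlorononane

The longest continuous carbon chain has 9 atoms, so the parent hydride is nonane.
Number the chain so that the substituent locant set {3,6} is lower than {4,7} at the first point of difference.
This places a bromo group at C-6; a chloro group at C-3.
Substituent prefixes are cited in alphabetical order (multiplying prefixes like di-/tri- are ignored for ordering).
Putting it together: 6-bromo-3-chlorononane.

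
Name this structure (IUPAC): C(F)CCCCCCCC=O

9-fluorononanal

Counting along the main chain through the –CHO group gives 9 carbons: the parent is nonane.
The highest-priority functional group is an aldehyde (terminal –CHO), so the name ends in -al.
Choose the numbering such that the aldehyde carbon is C-1 by definition.
With this numbering: a fluoro group at C-9.
Assembling the pieces gives 9-fluorononanal.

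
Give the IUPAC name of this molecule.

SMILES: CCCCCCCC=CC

Counting along the main chain through the multiple bond gives 10 carbons: the parent is decane.
The chain contains a C=C double bond, so the unsaturation ending is -ene.
Number the chain so that numbering from this end puts the double bond at C-2 rather than C-8.
That gives the double bond between C-2 and C-3.
Assembling the pieces gives dec-2-ene.

dec-2-ene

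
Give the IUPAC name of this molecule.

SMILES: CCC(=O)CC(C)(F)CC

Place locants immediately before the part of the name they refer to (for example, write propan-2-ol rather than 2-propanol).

5-fluoro-5-methylheptan-3-one

The longest carbon chain that includes the carbonyl has 7 carbons, so the parent hydride is heptane.
A ketone (C=O on an internal carbon) is the principal characteristic group, giving the suffix -one.
Number the chain so that numbering from this end puts the carbonyl group at C-3 rather than C-5.
With this numbering: the carbonyl at C-3; a fluoro group at C-5; a methyl group at C-5.
The substituents are ordered alphabetically, ignoring any di-/tri- multipliers.
Assembling the pieces gives 5-fluoro-5-methylheptan-3-one.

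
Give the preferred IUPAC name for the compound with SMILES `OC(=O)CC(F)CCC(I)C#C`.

3-fluoro-6-iodooct-7-ynoic acid

The longest chain bearing the –COOH group and the multiple bond is 8 carbons long (octane).
The highest-priority functional group is a carboxylic acid (terminal –COOH), so the name ends in -oic acid.
There is one C≡C triple bond, indicated by the ending -yne.
The numbering direction is chosen so that the carboxylic acid carbon is C-1 by definition.
With this numbering: the triple bond between C-7 and C-8; a fluoro group at C-3; an iodo group at C-6.
Prefixes are listed alphabetically: fluoro, iodo.
Putting it together: 3-fluoro-6-iodooct-7-ynoic acid.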